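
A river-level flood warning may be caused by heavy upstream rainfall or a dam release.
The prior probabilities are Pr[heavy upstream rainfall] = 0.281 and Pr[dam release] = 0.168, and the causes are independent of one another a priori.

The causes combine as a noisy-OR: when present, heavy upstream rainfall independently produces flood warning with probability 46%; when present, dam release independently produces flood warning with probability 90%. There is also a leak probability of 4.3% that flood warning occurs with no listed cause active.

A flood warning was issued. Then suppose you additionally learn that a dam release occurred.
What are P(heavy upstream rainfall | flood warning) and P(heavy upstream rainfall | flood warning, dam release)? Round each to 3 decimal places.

Under noisy-OR, P(flood warning | causes) = 1 − (1−0.043)·∏(1−qᵢ) over the active causes.
P(flood warning) = 0.043×0.719×0.832 + 0.9043×0.719×0.168 + 0.48322×0.281×0.832 + 0.948322×0.281×0.168 = 0.025723 + 0.109232 + 0.112973 + 0.044768 = 0.292696
The heavy upstream rainfall-present share is 0.112973 + 0.044768 = 0.157741.
So P(heavy upstream rainfall | flood warning) = 0.157741/0.292696 ≈ 0.539.

Now condition on the additional information:
P(flood warning | dam release) = 0.9043*0.719 + 0.948322*0.281 = 0.650192 + 0.266478 = 0.916670
The heavy upstream rainfall-present share is 0.948322*0.281 = 0.266478.
So P(heavy upstream rainfall | flood warning, dam release) = 0.266478/0.916670 ≈ 0.291.
The drop from 0.539 to 0.291 is the explaining-away (discounting) effect.

P(heavy upstream rainfall | flood warning) ≈ 0.539; P(heavy upstream rainfall | flood warning, dam release) ≈ 0.291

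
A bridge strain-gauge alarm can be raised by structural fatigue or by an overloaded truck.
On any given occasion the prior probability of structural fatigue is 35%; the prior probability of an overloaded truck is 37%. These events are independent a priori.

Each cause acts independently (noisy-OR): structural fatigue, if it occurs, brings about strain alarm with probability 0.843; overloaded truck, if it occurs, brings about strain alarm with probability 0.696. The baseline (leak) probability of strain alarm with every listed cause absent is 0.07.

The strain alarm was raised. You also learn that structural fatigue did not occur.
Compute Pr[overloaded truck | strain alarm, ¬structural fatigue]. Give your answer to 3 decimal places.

Pr[overloaded truck | strain alarm, ¬structural fatigue] ≈ 0.858

Under noisy-OR, P(strain alarm | causes) = 1 − (1−0.07)·∏(1−qᵢ) over the active causes.
P(strain alarm | ¬structural fatigue) = 0.07×0.63 + 0.71728×0.37 = 0.044100 + 0.265394 = 0.309494
Of this, 0.265394 comes from 0.71728×0.37 (the overloaded truck=true cases).
P(overloaded truck | strain alarm, ¬structural fatigue) = 0.265394 / 0.309494 ≈ 0.858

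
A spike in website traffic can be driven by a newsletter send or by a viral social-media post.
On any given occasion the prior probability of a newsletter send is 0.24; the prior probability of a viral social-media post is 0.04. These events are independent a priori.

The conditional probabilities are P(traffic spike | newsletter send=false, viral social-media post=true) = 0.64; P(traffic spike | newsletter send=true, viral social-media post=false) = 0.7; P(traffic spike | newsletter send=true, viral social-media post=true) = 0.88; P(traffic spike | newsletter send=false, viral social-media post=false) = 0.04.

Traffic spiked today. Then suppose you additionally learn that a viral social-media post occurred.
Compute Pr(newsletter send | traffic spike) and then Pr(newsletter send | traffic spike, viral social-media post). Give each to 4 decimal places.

Pr(newsletter send | traffic spike) ≈ 0.7773; Pr(newsletter send | traffic spike, viral social-media post) ≈ 0.3028

Numerator (weight on configurations with newsletter send): 0.161280 + 0.008448 = 0.169728
Normalizer over all consistent configurations: 0.04×0.76×0.96 + 0.64×0.76×0.04 + 0.7×0.24×0.96 + 0.88×0.24×0.04 = 0.218368
P(newsletter send | traffic spike) = 0.169728/0.218368 ≈ 0.7773

With the extra evidence:
P(traffic spike | viral social-media post) = 0.64*0.76 + 0.88*0.24 = 0.486400 + 0.211200 = 0.697600
Of this, 0.211200 comes from 0.88*0.24 (the newsletter send=true cases).
Hence the posterior is 0.211200/0.697600 ≈ 0.3028.
— viral social-media post explains away the evidence for newsletter send.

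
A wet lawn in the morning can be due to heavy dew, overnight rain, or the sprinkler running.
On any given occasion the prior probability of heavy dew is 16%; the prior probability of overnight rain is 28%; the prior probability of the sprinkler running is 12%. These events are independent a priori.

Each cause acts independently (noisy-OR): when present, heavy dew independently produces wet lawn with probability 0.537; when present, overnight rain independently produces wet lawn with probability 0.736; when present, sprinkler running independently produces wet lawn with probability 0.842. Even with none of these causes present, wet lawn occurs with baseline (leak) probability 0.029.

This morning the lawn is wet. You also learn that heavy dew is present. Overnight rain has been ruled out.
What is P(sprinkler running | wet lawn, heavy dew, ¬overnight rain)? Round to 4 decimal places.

P(sprinkler running | wet lawn, heavy dew, ¬overnight rain) ≈ 0.1871

Under noisy-OR, P(wet lawn | causes) = 1 − (1−0.029)·∏(1−qᵢ) over the active causes.
By total probability over both values of sprinkler running:
  P(wet lawn | heavy dew, ¬overnight rain) = 0.550427×0.88 + 0.928967×0.12
        = 0.484376 + 0.111476 = 0.595852
Keeping only the sprinkler running-present terms gives 0.111476, so
  P(sprinkler running | wet lawn, heavy dew, ¬overnight rain) = 0.111476 / 0.595852 ≈ 0.1871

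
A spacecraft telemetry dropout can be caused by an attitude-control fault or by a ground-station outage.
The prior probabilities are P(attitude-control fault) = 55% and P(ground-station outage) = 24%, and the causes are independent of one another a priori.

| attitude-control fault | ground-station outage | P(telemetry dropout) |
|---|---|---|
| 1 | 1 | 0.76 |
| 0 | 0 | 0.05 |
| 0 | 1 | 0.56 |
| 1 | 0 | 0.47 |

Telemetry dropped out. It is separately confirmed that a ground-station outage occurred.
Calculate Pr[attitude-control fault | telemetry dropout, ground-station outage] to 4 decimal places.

P(telemetry dropout | ground-station outage) = 0.56*0.45 + 0.76*0.55 = 0.252000 + 0.418000 = 0.670000
The attitude-control fault-present share is 0.76*0.55 = 0.418000.
Hence the posterior is 0.418000/0.670000 ≈ 0.6239.

Pr[attitude-control fault | telemetry dropout, ground-station outage] ≈ 0.6239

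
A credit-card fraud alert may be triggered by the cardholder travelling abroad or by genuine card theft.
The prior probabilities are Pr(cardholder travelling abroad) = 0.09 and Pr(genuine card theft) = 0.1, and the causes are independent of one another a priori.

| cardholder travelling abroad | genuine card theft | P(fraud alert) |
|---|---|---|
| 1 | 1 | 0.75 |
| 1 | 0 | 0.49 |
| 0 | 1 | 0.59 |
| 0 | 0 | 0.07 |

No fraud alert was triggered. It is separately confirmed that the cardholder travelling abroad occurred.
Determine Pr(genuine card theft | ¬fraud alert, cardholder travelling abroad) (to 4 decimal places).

Pr(genuine card theft | ¬fraud alert, cardholder travelling abroad) ≈ 0.0517

For the numerator, keep only genuine card theft=true terms: 0.25·0.1 = 0.025000
The normalizing constant is 0.51·0.9 + 0.25·0.1 = 0.484000
P(genuine card theft | ¬fraud alert, cardholder travelling abroad) = 0.025000/0.484000 ≈ 0.0517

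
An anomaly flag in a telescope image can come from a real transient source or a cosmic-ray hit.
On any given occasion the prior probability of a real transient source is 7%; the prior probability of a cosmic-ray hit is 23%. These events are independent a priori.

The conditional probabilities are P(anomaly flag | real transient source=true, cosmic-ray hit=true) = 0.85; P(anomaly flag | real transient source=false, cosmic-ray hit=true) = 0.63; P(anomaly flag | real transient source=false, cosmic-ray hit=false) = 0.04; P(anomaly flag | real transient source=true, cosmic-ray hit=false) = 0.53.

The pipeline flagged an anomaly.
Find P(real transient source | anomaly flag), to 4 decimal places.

P(anomaly flag) = 0.04·0.93·0.77 + 0.63·0.93·0.23 + 0.53·0.07·0.77 + 0.85·0.07·0.23 = 0.028644 + 0.134757 + 0.028567 + 0.013685 = 0.205653
Restricting to configurations with real transient source present: 0.028567 + 0.013685 = 0.042252.
Hence the posterior is 0.042252/0.205653 ≈ 0.2055.

P(real transient source | anomaly flag) ≈ 0.2055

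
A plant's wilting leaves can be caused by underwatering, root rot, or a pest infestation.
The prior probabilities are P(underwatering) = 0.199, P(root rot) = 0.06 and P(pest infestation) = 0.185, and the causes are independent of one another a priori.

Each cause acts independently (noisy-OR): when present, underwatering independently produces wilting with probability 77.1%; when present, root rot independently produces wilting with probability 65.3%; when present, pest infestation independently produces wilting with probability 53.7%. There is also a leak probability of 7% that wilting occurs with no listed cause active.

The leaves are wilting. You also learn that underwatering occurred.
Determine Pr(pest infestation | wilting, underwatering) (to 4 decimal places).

Under noisy-OR, P(wilting | causes) = 1 − (1−0.07)·∏(1−qᵢ) over the active causes.
P(wilting | underwatering) = 0.78703*0.94*0.815 + 0.901395*0.94*0.185 + 0.926099*0.06*0.815 + 0.965784*0.06*0.185 = 0.602944 + 0.156753 + 0.045286 + 0.010720 = 0.815703
Restricting to configurations with pest infestation present: 0.156753 + 0.010720 = 0.167473.
Hence the posterior is 0.167473/0.815703 ≈ 0.2053.

Pr(pest infestation | wilting, underwatering) ≈ 0.2053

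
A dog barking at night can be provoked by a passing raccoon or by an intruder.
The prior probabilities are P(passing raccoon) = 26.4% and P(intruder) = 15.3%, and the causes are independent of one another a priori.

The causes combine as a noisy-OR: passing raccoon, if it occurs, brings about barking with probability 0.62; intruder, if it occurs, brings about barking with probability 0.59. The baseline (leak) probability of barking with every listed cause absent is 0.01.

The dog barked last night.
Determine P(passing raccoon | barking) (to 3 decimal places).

P(passing raccoon | barking) ≈ 0.704

Under noisy-OR, P(barking | causes) = 1 − (1−0.01)·∏(1−qᵢ) over the active causes.
Sum P(barking|·) weighted by the priors over the 4 (passing raccoon, intruder) configurations:
  P(barking) = 0.01*0.736*0.847 + 0.5941*0.736*0.153 + 0.6238*0.264*0.847 + 0.845758*0.264*0.153
        = 0.006234 + 0.066900 + 0.139487 + 0.034162 = 0.246783
The terms with passing raccoon present sum to 0.173649, so
  P(passing raccoon | barking) = 0.173649 / 0.246783 ≈ 0.704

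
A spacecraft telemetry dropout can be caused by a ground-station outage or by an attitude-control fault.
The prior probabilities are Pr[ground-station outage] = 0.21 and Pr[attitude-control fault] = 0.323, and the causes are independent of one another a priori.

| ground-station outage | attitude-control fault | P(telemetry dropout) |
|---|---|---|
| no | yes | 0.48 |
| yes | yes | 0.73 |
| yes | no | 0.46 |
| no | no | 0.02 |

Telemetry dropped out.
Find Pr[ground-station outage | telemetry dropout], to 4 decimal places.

Pr[ground-station outage | telemetry dropout] ≈ 0.4632

P(telemetry dropout) = 0.02*0.79*0.677 + 0.48*0.79*0.323 + 0.46*0.21*0.677 + 0.73*0.21*0.323 = 0.010697 + 0.122482 + 0.065398 + 0.049516 = 0.248093
Of this, 0.114914 comes from 0.065398 + 0.049516 (the ground-station outage=true cases).
So P(ground-station outage | telemetry dropout) = 0.114914/0.248093 ≈ 0.4632.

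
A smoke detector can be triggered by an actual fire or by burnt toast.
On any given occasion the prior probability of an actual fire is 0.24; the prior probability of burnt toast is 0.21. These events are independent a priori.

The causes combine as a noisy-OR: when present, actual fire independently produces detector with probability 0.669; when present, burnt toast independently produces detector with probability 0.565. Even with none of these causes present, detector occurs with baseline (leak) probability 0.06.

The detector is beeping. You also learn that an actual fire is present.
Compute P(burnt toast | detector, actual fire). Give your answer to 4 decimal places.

P(burnt toast | detector, actual fire) ≈ 0.2502

Under noisy-OR, P(detector | causes) = 1 − (1−0.06)·∏(1−qᵢ) over the active causes.
Enumerate both values of burnt toast and weight by the priors:
  P(detector | actual fire) = 0.68886×0.79 + 0.864654×0.21
        = 0.544199 + 0.181577 = 0.725776
The terms with burnt toast present sum to 0.181577, so
  P(burnt toast | detector, actual fire) = 0.181577 / 0.725776 ≈ 0.2502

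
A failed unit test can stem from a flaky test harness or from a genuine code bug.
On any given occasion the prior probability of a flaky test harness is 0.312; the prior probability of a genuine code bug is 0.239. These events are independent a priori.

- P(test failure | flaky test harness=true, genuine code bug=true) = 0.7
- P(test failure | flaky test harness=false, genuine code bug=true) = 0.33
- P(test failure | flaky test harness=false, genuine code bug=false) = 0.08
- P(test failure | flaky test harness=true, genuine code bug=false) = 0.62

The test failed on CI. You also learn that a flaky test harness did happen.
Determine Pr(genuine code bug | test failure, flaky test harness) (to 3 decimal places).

Pr(genuine code bug | test failure, flaky test harness) ≈ 0.262

Enumerate both values of genuine code bug and weight by the priors:
  P(test failure | flaky test harness) = 0.62*0.761 + 0.7*0.239
        = 0.471820 + 0.167300 = 0.639120
Keeping only the genuine code bug-present terms gives 0.167300, so
  P(genuine code bug | test failure, flaky test harness) = 0.167300 / 0.639120 ≈ 0.262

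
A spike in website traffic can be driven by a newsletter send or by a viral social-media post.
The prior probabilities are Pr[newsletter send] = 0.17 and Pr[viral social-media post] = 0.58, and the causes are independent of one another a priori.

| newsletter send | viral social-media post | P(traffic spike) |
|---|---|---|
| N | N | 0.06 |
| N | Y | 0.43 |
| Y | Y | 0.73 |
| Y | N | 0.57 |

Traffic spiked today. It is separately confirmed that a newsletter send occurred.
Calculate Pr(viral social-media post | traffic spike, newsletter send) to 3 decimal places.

Pr(viral social-media post | traffic spike, newsletter send) ≈ 0.639

P(traffic spike | newsletter send) = 0.57×0.42 + 0.73×0.58 = 0.239400 + 0.423400 = 0.662800
The viral social-media post-present share is 0.73×0.58 = 0.423400.
P(viral social-media post | traffic spike, newsletter send) = 0.423400 / 0.662800 ≈ 0.639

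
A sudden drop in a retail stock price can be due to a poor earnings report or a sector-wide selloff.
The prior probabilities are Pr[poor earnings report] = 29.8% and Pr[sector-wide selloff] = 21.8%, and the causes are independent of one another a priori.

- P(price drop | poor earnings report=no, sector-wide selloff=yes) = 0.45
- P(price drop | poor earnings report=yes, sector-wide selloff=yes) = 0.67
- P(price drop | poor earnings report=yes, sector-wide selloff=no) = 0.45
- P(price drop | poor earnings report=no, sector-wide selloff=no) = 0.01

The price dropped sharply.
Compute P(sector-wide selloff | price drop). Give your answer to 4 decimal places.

For the numerator, keep only sector-wide selloff=true terms: 0.068866 + 0.043526 = 0.112392
The normalizing constant is 0.01×0.702×0.782 + 0.45×0.702×0.218 + 0.45×0.298×0.782 + 0.67×0.298×0.218 = 0.222748
P(sector-wide selloff | price drop) = 0.112392/0.222748 ≈ 0.5046

P(sector-wide selloff | price drop) ≈ 0.5046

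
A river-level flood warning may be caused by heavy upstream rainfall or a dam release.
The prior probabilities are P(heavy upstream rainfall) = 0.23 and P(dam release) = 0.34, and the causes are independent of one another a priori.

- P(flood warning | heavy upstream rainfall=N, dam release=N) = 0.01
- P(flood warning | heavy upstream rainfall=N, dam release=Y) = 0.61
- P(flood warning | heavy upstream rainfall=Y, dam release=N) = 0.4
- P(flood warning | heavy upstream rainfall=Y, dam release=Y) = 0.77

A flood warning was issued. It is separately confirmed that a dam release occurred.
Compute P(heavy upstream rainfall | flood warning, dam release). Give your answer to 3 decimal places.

Weight on heavy upstream rainfall=true, given the evidence: 0.77·0.23 = 0.177100
Denominator P(flood warning | dam release): 0.61·0.77 + 0.77·0.23 = 0.646800
P(heavy upstream rainfall | flood warning, dam release) = 0.177100/0.646800 ≈ 0.274

P(heavy upstream rainfall | flood warning, dam release) ≈ 0.274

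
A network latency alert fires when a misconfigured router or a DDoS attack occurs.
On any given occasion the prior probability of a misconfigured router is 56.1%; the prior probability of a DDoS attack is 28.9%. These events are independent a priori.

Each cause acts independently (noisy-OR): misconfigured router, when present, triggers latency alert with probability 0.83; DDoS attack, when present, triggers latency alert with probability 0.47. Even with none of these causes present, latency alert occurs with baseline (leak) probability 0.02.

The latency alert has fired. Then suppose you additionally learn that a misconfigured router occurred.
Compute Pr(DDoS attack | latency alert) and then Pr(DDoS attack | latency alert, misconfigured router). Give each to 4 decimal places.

Under noisy-OR, P(latency alert | causes) = 1 − (1−0.02)·∏(1−qᵢ) over the active causes.
Sum P(latency alert|·) weighted by the priors over the 4 (misconfigured router, DDoS attack) configurations:
  P(latency alert) = 0.02*0.439*0.711 + 0.4806*0.439*0.289 + 0.8334*0.561*0.711 + 0.911702*0.561*0.289
        = 0.006243 + 0.060974 + 0.332419 + 0.147813 = 0.547449
Keeping only the DDoS attack-present terms gives 0.208787, so
  P(DDoS attack | latency alert) = 0.208787 / 0.547449 ≈ 0.3814

Now also conditioning on misconfigured router=true:
P(latency alert | misconfigured router) = 0.8334·0.711 + 0.911702·0.289 = 0.592547 + 0.263482 = 0.856029
Of this, 0.263482 comes from 0.911702·0.289 (the DDoS attack=true cases).
P(DDoS attack | latency alert, misconfigured router) = 0.263482 / 0.856029 ≈ 0.3078

Pr(DDoS attack | latency alert) ≈ 0.3814; Pr(DDoS attack | latency alert, misconfigured router) ≈ 0.3078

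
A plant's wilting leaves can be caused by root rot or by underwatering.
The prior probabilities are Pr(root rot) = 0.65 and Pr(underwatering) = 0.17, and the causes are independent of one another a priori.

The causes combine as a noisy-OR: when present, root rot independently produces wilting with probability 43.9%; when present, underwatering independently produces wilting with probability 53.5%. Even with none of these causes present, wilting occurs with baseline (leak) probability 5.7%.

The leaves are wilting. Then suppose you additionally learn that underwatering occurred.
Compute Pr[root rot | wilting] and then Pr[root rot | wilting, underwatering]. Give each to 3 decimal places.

Pr[root rot | wilting] ≈ 0.871; Pr[root rot | wilting, underwatering] ≈ 0.714

Under noisy-OR, P(wilting | causes) = 1 − (1−0.057)·∏(1−qᵢ) over the active causes.
By total probability over the 4 (root rot, underwatering) configurations:
  P(wilting) = 0.057*0.35*0.83 + 0.561505*0.35*0.17 + 0.470977*0.65*0.83 + 0.754004*0.65*0.17
        = 0.016558 + 0.033410 + 0.254092 + 0.083317 = 0.387377
Keeping only the root rot-present terms gives 0.337409, so
  P(root rot | wilting) = 0.337409 / 0.387377 ≈ 0.871

Now also conditioning on underwatering=true:
Weight on root rot=true, given the evidence: 0.754004·0.65 = 0.490103
The normalizing constant is 0.561505·0.35 + 0.754004·0.65 = 0.686630
P(root rot | wilting, underwatering) = 0.490103/0.686630 ≈ 0.714
— underwatering explains away the evidence for root rot.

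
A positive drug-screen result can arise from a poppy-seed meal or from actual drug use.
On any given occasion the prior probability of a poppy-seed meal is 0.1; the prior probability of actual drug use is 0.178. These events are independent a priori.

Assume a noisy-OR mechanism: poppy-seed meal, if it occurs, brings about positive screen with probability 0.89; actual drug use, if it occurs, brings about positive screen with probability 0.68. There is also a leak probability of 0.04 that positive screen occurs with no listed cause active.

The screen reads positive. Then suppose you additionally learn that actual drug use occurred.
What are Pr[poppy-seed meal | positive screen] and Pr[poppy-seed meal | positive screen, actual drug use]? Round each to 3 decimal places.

Pr[poppy-seed meal | positive screen] ≈ 0.392; Pr[poppy-seed meal | positive screen, actual drug use] ≈ 0.134

Under noisy-OR, P(positive screen | causes) = 1 − (1−0.04)·∏(1−qᵢ) over the active causes.
Numerator (weight on configurations with poppy-seed meal): 0.073520 + 0.017199 = 0.090719
Normalizer over all consistent configurations: 0.04·0.9·0.822 + 0.6928·0.9·0.178 + 0.8944·0.1·0.822 + 0.966208·0.1·0.178 = 0.231298
P(poppy-seed meal | positive screen) = 0.090719/0.231298 ≈ 0.392

With the extra evidence:
P(positive screen | actual drug use) = 0.6928*0.9 + 0.966208*0.1 = 0.623520 + 0.096621 = 0.720141
Restricting to configurations with poppy-seed meal present: 0.966208*0.1 = 0.096621.
So P(poppy-seed meal | positive screen, actual drug use) = 0.096621/0.720141 ≈ 0.134.
— actual drug use explains away the evidence for poppy-seed meal.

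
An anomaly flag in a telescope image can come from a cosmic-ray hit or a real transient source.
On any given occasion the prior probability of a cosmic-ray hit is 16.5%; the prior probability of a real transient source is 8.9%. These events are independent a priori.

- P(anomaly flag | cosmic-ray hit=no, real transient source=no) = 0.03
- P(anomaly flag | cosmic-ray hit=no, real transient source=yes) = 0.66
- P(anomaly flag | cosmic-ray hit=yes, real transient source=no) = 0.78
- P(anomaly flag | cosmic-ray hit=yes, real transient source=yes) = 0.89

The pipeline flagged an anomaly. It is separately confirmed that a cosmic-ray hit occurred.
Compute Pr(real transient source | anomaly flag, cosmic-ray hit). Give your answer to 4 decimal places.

Enumerate both values of real transient source and weight by the priors:
  P(anomaly flag | cosmic-ray hit) = 0.78*0.911 + 0.89*0.089
        = 0.710580 + 0.079210 = 0.789790
Keeping only the real transient source-present terms gives 0.079210, so
  P(real transient source | anomaly flag, cosmic-ray hit) = 0.079210 / 0.789790 ≈ 0.1003

Pr(real transient source | anomaly flag, cosmic-ray hit) ≈ 0.1003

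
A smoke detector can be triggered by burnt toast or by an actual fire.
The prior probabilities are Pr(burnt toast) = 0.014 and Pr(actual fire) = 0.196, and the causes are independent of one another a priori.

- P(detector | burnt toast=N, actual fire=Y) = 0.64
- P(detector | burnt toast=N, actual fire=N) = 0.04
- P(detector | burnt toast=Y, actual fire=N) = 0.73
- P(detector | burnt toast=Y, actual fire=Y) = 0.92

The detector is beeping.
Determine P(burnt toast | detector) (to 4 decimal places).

P(burnt toast | detector) ≈ 0.0647

P(detector) = 0.04·0.986·0.804 + 0.64·0.986·0.196 + 0.73·0.014·0.804 + 0.92·0.014·0.196 = 0.031710 + 0.123684 + 0.008217 + 0.002524 = 0.166135
Of this, 0.010741 comes from 0.008217 + 0.002524 (the burnt toast=true cases).
So P(burnt toast | detector) = 0.010741/0.166135 ≈ 0.0647.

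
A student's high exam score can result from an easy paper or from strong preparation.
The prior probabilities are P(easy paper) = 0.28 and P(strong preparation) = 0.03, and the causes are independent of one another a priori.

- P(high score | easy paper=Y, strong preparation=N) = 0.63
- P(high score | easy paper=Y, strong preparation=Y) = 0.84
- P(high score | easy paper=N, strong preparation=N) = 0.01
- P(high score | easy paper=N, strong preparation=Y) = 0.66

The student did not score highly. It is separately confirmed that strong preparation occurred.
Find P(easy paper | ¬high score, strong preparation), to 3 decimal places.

P(¬high score | strong preparation) = 0.34*0.72 + 0.16*0.28 = 0.244800 + 0.044800 = 0.289600
The easy paper-present share is 0.16*0.28 = 0.044800.
So P(easy paper | ¬high score, strong preparation) = 0.044800/0.289600 ≈ 0.155.

P(easy paper | ¬high score, strong preparation) ≈ 0.155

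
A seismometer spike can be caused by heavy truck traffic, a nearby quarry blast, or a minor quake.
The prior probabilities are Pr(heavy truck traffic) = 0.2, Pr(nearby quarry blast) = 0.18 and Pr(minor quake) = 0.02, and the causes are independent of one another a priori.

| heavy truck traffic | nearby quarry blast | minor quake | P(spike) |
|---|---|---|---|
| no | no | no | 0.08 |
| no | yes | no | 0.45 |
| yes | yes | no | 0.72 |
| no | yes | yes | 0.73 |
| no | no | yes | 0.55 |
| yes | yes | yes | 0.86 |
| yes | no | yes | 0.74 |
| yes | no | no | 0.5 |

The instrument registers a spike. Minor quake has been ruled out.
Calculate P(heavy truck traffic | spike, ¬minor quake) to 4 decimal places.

By total probability over the 4 (heavy truck traffic, nearby quarry blast) configurations:
  P(spike | ¬minor quake) = 0.08·0.8·0.82 + 0.45·0.8·0.18 + 0.5·0.2·0.82 + 0.72·0.2·0.18
        = 0.052480 + 0.064800 + 0.082000 + 0.025920 = 0.225200
Configurations with heavy truck traffic contribute 0.107920, so
  P(heavy truck traffic | spike, ¬minor quake) = 0.107920 / 0.225200 ≈ 0.4792

P(heavy truck traffic | spike, ¬minor quake) ≈ 0.4792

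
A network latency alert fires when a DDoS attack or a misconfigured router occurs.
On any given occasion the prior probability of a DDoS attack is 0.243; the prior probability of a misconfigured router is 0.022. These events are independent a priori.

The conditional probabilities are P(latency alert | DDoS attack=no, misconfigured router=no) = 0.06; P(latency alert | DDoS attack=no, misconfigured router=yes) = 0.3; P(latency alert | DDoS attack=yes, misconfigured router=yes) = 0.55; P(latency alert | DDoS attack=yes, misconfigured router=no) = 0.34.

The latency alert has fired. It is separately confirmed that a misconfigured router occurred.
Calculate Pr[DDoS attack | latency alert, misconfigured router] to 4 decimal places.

Sum P(latency alert|·) weighted by the priors over both values of DDoS attack:
  P(latency alert | misconfigured router) = 0.3·0.757 + 0.55·0.243
        = 0.227100 + 0.133650 = 0.360750
The terms with DDoS attack present sum to 0.133650, so
  P(DDoS attack | latency alert, misconfigured router) = 0.133650 / 0.360750 ≈ 0.3705

Pr[DDoS attack | latency alert, misconfigured router] ≈ 0.3705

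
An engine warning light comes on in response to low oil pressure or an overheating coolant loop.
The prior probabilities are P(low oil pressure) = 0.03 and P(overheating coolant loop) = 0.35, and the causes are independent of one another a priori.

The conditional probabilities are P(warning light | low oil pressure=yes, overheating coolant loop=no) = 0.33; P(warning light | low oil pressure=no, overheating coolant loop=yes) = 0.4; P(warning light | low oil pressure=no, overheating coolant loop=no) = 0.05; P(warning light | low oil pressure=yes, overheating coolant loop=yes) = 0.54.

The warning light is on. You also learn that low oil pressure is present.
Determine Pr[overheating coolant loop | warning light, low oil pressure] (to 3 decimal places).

Weight on overheating coolant loop=true, given the evidence: 0.54×0.35 = 0.189000
The normalizing constant is 0.33×0.65 + 0.54×0.35 = 0.403500
P(overheating coolant loop | warning light, low oil pressure) = 0.189000/0.403500 ≈ 0.468

Pr[overheating coolant loop | warning light, low oil pressure] ≈ 0.468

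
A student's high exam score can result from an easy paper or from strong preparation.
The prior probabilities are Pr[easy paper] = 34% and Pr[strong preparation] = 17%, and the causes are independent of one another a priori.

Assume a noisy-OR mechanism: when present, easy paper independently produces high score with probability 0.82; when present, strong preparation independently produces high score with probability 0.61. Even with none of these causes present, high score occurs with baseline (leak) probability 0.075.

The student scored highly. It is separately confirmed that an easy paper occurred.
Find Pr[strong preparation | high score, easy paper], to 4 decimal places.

Pr[strong preparation | high score, easy paper] ≈ 0.1868

Under noisy-OR, P(high score | causes) = 1 − (1−0.075)·∏(1−qᵢ) over the active causes.
Numerator (weight on configurations with strong preparation): 0.935065×0.17 = 0.158961
Denominator P(high score | easy paper): 0.8335×0.83 + 0.935065×0.17 = 0.850766
P(strong preparation | high score, easy paper) = 0.158961/0.850766 ≈ 0.1868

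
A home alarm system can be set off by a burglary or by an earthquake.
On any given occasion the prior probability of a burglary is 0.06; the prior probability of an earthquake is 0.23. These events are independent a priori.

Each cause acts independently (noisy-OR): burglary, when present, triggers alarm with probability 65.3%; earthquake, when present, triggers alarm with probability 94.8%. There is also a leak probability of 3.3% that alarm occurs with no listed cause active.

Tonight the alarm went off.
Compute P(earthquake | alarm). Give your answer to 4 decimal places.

P(earthquake | alarm) ≈ 0.8004

Under noisy-OR, P(alarm | causes) = 1 − (1−0.033)·∏(1−qᵢ) over the active causes.
Weight on earthquake=true, given the evidence: 0.205329 + 0.013559 = 0.218888
Denominator P(alarm): 0.033×0.94×0.77 + 0.949716×0.94×0.23 + 0.664451×0.06×0.77 + 0.982551×0.06×0.23 = 0.273471
Posterior = 0.218888 / 0.273471 ≈ 0.8004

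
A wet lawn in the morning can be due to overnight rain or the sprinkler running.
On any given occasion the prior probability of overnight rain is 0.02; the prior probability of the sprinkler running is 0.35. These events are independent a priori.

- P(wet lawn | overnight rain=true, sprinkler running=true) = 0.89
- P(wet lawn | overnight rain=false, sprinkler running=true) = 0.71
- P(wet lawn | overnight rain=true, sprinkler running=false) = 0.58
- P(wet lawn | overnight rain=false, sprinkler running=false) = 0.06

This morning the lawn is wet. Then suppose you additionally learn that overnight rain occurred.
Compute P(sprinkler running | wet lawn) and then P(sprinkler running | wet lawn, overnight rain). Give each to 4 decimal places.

P(wet lawn) = 0.06·0.98·0.65 + 0.71·0.98·0.35 + 0.58·0.02·0.65 + 0.89·0.02·0.35 = 0.038220 + 0.243530 + 0.007540 + 0.006230 = 0.295520
The sprinkler running-present share is 0.243530 + 0.006230 = 0.249760.
So P(sprinkler running | wet lawn) = 0.249760/0.295520 ≈ 0.8452.

Now also conditioning on overnight rain=true:
For the numerator, keep only sprinkler running=true terms: 0.89·0.35 = 0.311500
The normalizing constant is 0.58·0.65 + 0.89·0.35 = 0.688500
Posterior = 0.311500 / 0.688500 ≈ 0.4524

P(sprinkler running | wet lawn) ≈ 0.8452; P(sprinkler running | wet lawn, overnight rain) ≈ 0.4524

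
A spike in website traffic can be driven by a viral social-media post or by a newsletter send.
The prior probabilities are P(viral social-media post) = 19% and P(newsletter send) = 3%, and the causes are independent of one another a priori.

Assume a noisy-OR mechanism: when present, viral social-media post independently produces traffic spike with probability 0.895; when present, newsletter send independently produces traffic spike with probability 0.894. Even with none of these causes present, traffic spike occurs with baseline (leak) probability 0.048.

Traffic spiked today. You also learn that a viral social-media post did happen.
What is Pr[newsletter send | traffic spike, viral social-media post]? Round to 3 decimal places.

Pr[newsletter send | traffic spike, viral social-media post] ≈ 0.033

Under noisy-OR, P(traffic spike | causes) = 1 − (1−0.048)·∏(1−qᵢ) over the active causes.
Numerator (weight on configurations with newsletter send): 0.989404·0.03 = 0.029682
Denominator P(traffic spike | viral social-media post): 0.90004·0.97 + 0.989404·0.03 = 0.902721
Posterior = 0.029682 / 0.902721 ≈ 0.033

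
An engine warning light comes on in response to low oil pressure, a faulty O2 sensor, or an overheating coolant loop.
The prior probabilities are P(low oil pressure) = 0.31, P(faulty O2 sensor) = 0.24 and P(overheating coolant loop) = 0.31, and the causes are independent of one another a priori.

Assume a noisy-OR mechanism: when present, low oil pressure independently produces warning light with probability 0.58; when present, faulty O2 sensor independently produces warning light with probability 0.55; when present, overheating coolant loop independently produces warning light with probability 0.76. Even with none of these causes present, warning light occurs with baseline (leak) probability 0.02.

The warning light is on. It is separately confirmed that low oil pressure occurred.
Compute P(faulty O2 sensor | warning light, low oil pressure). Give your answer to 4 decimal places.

P(faulty O2 sensor | warning light, low oil pressure) ≈ 0.2834

Under noisy-OR, P(warning light | causes) = 1 − (1−0.02)·∏(1−qᵢ) over the active causes.
Weight on faulty O2 sensor=true, given the evidence: 0.134928 + 0.071093 = 0.206021
Denominator P(warning light | low oil pressure): 0.5884*0.76*0.69 + 0.901216*0.76*0.31 + 0.81478*0.24*0.69 + 0.955547*0.24*0.31 = 0.726904
Posterior = 0.206021 / 0.726904 ≈ 0.2834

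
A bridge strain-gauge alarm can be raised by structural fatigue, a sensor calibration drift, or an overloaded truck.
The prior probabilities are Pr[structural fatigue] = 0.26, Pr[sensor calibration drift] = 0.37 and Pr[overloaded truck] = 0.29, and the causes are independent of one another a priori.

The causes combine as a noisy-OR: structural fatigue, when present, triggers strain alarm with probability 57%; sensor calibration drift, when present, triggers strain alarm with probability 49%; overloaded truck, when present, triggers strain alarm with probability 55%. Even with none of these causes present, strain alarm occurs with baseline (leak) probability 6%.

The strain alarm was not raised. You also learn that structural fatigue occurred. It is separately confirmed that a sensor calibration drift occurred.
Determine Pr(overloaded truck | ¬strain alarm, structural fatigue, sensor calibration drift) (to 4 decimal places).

Under noisy-OR, P(strain alarm | causes) = 1 − (1−0.06)·∏(1−qᵢ) over the active causes.
For the numerator, keep only overloaded truck=true terms: 0.092764×0.29 = 0.026902
Denominator P(¬strain alarm | structural fatigue, sensor calibration drift): 0.206142×0.71 + 0.092764×0.29 = 0.173263
Posterior = 0.026902 / 0.173263 ≈ 0.1553

Pr(overloaded truck | ¬strain alarm, structural fatigue, sensor calibration drift) ≈ 0.1553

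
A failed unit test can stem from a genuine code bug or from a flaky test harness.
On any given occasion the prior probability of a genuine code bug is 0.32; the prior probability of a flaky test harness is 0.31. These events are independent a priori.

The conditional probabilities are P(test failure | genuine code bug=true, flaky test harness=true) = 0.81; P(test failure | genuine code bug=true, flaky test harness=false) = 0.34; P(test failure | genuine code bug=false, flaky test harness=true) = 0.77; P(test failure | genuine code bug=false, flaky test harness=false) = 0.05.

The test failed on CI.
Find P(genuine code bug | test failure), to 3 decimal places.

P(genuine code bug | test failure) ≈ 0.456

Weight on genuine code bug=true, given the evidence: 0.075072 + 0.080352 = 0.155424
Normalizer over all consistent configurations: 0.05*0.68*0.69 + 0.77*0.68*0.31 + 0.34*0.32*0.69 + 0.81*0.32*0.31 = 0.341200
Posterior = 0.155424 / 0.341200 ≈ 0.456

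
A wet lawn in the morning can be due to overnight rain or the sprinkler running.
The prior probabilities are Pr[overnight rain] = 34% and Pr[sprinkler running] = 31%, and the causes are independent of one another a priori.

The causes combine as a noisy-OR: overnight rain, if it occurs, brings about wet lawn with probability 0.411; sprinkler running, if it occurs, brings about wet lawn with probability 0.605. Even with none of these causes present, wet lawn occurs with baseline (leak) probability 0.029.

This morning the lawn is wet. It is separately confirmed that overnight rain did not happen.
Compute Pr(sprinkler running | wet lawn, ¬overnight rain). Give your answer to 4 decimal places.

Pr(sprinkler running | wet lawn, ¬overnight rain) ≈ 0.9052

Under noisy-OR, P(wet lawn | causes) = 1 − (1−0.029)·∏(1−qᵢ) over the active causes.
By total probability over both values of sprinkler running:
  P(wet lawn | ¬overnight rain) = 0.029*0.69 + 0.616455*0.31
        = 0.020010 + 0.191101 = 0.211111
Configurations with sprinkler running contribute 0.191101, so
  P(sprinkler running | wet lawn, ¬overnight rain) = 0.191101 / 0.211111 ≈ 0.9052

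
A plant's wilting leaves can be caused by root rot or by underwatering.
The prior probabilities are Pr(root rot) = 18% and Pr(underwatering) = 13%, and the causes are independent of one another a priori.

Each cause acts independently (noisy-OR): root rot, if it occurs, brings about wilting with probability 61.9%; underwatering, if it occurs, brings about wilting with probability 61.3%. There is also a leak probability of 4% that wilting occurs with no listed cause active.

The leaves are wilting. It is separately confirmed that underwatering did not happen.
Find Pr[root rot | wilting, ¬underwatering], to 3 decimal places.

Pr[root rot | wilting, ¬underwatering] ≈ 0.777

Under noisy-OR, P(wilting | causes) = 1 − (1−0.04)·∏(1−qᵢ) over the active causes.
P(wilting | ¬underwatering) = 0.04×0.82 + 0.63424×0.18 = 0.032800 + 0.114163 = 0.146963
The root rot-present share is 0.63424×0.18 = 0.114163.
So P(root rot | wilting, ¬underwatering) = 0.114163/0.146963 ≈ 0.777.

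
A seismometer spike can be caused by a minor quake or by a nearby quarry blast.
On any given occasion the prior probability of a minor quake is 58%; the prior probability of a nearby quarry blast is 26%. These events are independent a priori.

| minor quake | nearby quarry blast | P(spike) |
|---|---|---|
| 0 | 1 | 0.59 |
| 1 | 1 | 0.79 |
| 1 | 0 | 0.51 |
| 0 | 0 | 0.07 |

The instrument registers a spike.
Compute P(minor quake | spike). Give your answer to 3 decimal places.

P(spike) = 0.07·0.42·0.74 + 0.59·0.42·0.26 + 0.51·0.58·0.74 + 0.79·0.58·0.26 = 0.021756 + 0.064428 + 0.218892 + 0.119132 = 0.424208
The minor quake-present share is 0.218892 + 0.119132 = 0.338024.
So P(minor quake | spike) = 0.338024/0.424208 ≈ 0.797.

P(minor quake | spike) ≈ 0.797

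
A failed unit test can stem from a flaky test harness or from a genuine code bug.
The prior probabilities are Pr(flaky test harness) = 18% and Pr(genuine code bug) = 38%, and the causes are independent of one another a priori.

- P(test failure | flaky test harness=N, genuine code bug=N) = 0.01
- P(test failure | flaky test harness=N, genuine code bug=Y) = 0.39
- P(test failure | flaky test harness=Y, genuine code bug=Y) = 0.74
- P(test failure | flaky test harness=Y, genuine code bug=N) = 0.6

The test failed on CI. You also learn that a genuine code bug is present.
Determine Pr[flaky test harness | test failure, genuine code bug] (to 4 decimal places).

By total probability over both values of flaky test harness:
  P(test failure | genuine code bug) = 0.39×0.82 + 0.74×0.18
        = 0.319800 + 0.133200 = 0.453000
The terms with flaky test harness present sum to 0.133200, so
  P(flaky test harness | test failure, genuine code bug) = 0.133200 / 0.453000 ≈ 0.2940

Pr[flaky test harness | test failure, genuine code bug] ≈ 0.2940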